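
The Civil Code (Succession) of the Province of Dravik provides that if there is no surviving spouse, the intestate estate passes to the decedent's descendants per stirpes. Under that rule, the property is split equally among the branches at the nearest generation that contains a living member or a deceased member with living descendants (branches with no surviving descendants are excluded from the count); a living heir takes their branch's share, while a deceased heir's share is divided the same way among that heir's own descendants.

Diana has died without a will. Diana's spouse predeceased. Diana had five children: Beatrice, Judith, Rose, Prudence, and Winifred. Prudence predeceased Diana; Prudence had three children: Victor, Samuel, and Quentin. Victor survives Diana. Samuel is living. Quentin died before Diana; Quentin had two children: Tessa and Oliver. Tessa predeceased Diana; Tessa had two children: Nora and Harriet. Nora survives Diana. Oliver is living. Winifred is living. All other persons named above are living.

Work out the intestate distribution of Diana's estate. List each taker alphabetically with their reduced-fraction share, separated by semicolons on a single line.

Beatrice 1/5; Harriet 1/60; Judith 1/5; Nora 1/60; Oliver 1/30; Rose 1/5; Samuel 1/15; Victor 1/15; Winifred 1/5

There is no surviving spouse, so the entire estate passes to Diana's descendants per stirpes.
The estate is divided into 5 equal shares of 1/5 among Beatrice, Judith, Rose, Prudence, Winifred.
Beatrice is living and takes 1/5.
Judith is living and takes 1/5.
Rose is living and takes 1/5.
Prudence predeceased; the 1/5 allotted to Prudence's branch passes to Prudence's issue by representation.
The 1/5 is divided into 3 equal shares of 1/15 among Victor, Samuel, Quentin.
Victor is living and takes 1/15.
Samuel is living and takes 1/15.
Quentin predeceased; the 1/15 allotted to Quentin's branch passes to Quentin's issue by representation.
The 1/15 is divided into 2 equal shares of 1/30 among Tessa, Oliver.
Tessa predeceased; the 1/30 allotted to Tessa's branch passes to Tessa's issue by representation.
The 1/30 is divided into 2 equal shares of 1/60 among Nora, Harriet.
Nora is living and takes 1/60.
Harriet is living and takes 1/60.
Oliver is living and takes 1/30.
Winifred is living and takes 1/5.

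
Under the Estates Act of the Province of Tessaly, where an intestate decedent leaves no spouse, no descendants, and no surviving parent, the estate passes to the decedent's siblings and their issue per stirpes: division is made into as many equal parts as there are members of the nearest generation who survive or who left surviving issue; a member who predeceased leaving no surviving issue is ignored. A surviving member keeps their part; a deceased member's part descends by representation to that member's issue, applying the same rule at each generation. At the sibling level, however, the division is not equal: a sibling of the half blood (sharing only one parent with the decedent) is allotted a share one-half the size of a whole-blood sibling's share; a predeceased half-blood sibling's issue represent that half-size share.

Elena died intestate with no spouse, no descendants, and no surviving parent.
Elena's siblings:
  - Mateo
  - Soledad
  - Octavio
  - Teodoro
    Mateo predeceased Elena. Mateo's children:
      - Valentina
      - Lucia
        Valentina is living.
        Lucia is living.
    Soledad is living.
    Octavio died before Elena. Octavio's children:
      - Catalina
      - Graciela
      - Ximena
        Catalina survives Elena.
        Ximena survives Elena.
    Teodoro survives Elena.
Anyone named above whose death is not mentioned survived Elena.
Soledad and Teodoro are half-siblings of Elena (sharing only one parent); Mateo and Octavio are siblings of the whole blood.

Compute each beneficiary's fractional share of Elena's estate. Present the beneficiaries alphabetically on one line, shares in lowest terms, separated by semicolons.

No spouse, descendants, or parent survives, so the estate passes to Elena's siblings per stirpes.
Half-blood siblings count for one-half the weight of whole-blood siblings at the initial division.
Dividing 1 in proportion to weights (total weight 3): Mateo (weight 1) → 1/3; Soledad (weight 1/2) → 1/6; Octavio (weight 1) → 1/3; Teodoro (weight 1/2) → 1/6.
Mateo predeceased; the 1/3 allotted to Mateo's branch passes to Mateo's issue by representation.
The 1/3 is divided into 2 equal shares of 1/6 among Valentina, Lucia.
Valentina is living and takes 1/6.
Lucia is living and takes 1/6.
Soledad is living and takes 1/6.
Octavio predeceased; the 1/3 allotted to Octavio's branch passes to Octavio's issue by representation.
The 1/3 is divided into 3 equal shares of 1/9 among Catalina, Graciela, Ximena.
Catalina is living and takes 1/9.
Graciela is living and takes 1/9.
Ximena is living and takes 1/9.
Teodoro is living and takes 1/6.

Catalina 1/9; Graciela 1/9; Lucia 1/6; Soledad 1/6; Teodoro 1/6; Valentina 1/6; Ximena 1/9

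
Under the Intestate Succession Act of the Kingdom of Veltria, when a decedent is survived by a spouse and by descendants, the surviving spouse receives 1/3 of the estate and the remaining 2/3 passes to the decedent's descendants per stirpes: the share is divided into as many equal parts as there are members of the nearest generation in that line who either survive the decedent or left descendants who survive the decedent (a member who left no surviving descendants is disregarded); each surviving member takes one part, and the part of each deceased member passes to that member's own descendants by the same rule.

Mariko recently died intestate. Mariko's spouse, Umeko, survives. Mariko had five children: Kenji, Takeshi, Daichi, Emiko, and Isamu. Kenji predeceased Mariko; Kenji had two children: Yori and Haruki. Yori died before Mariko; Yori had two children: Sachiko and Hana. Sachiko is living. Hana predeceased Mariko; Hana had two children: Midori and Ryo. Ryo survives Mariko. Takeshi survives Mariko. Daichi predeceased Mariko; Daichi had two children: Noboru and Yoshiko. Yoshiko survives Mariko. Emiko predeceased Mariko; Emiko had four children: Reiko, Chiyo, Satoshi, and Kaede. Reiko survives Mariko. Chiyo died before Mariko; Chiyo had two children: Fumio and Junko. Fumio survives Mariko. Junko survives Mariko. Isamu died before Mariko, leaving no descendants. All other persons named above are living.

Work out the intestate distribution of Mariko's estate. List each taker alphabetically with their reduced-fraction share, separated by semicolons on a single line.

Fumio 1/48; Haruki 1/12; Junko 1/48; Kaede 1/24; Midori 1/48; Noboru 1/12; Reiko 1/24; Ryo 1/48; Sachiko 1/24; Satoshi 1/24; Takeshi 1/6; Umeko 1/3; Yoshiko 1/12

Umeko, as surviving spouse, takes 1/3.
The remaining 2/3 passes to Mariko's descendants per stirpes.
Isamu left no surviving issue, so that branch lapses and is disregarded.
The 2/3 is divided into 4 equal shares of 1/6 among Kenji, Takeshi, Daichi, Emiko.
Kenji predeceased; the 1/6 allotted to Kenji's branch passes to Kenji's issue by representation.
The 1/6 is divided into 2 equal shares of 1/12 among Yori, Haruki.
Yori predeceased; the 1/12 allotted to Yori's branch passes to Yori's issue by representation.
The 1/12 is divided into 2 equal shares of 1/24 among Sachiko, Hana.
Sachiko is living and takes 1/24.
Hana predeceased; the 1/24 allotted to Hana's branch passes to Hana's issue by representation.
The 1/24 is divided into 2 equal shares of 1/48 among Midori, Ryo.
Midori is living and takes 1/48.
Ryo is living and takes 1/48.
Haruki is living and takes 1/12.
Takeshi is living and takes 1/6.
Daichi predeceased; the 1/6 allotted to Daichi's branch passes to Daichi's issue by representation.
The 1/6 is divided into 2 equal shares of 1/12 among Noboru, Yoshiko.
Noboru is living and takes 1/12.
Yoshiko is living and takes 1/12.
Emiko predeceased; the 1/6 allotted to Emiko's branch passes to Emiko's issue by representation.
The 1/6 is divided into 4 equal shares of 1/24 among Reiko, Chiyo, Satoshi, Kaede.
Reiko is living and takes 1/24.
Chiyo predeceased; the 1/24 allotted to Chiyo's branch passes to Chiyo's issue by representation.
The 1/24 is divided into 2 equal shares of 1/48 among Fumio, Junko.
Fumio is living and takes 1/48.
Junko is living and takes 1/48.
Satoshi is living and takes 1/24.
Kaede is living and takes 1/24.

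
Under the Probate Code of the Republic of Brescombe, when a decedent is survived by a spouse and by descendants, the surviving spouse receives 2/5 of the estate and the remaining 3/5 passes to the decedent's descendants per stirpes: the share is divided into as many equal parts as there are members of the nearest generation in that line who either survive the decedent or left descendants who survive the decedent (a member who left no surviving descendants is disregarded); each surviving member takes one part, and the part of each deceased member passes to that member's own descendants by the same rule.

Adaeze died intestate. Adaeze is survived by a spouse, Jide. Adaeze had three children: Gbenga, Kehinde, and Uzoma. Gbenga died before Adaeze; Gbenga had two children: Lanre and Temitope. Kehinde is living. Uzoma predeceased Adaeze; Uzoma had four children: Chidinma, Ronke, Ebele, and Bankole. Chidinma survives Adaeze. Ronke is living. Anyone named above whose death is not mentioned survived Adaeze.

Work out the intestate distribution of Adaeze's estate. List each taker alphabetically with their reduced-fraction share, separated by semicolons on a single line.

Jide, as surviving spouse, takes 2/5.
The remaining 3/5 passes to Adaeze's descendants per stirpes.
The 3/5 is divided into 3 equal shares of 1/5 among Gbenga, Kehinde, Uzoma.
Gbenga predeceased; the 1/5 allotted to Gbenga's branch passes to Gbenga's issue by representation.
The 1/5 is divided into 2 equal shares of 1/10 among Lanre, Temitope.
Lanre is living and takes 1/10.
Temitope is living and takes 1/10.
Kehinde is living and takes 1/5.
Uzoma predeceased; the 1/5 allotted to Uzoma's branch passes to Uzoma's issue by representation.
The 1/5 is divided into 4 equal shares of 1/20 among Chidinma, Ronke, Ebele, Bankole.
Chidinma is living and takes 1/20.
Ronke is living and takes 1/20.
Ebele is living and takes 1/20.
Bankole is living and takes 1/20.

Bankole 1/20; Chidinma 1/20; Ebele 1/20; Jide 2/5; Kehinde 1/5; Lanre 1/10; Ronke 1/20; Temitope 1/10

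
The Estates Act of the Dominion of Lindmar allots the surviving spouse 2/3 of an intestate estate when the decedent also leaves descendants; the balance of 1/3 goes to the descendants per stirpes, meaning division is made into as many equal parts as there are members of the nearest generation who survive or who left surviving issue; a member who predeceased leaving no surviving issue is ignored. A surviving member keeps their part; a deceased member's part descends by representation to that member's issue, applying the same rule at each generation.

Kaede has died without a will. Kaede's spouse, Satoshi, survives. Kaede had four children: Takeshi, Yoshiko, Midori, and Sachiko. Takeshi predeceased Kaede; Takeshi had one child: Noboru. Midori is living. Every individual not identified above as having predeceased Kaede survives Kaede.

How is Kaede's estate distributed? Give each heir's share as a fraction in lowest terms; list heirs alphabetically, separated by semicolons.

Midori 1/12; Noboru 1/12; Sachiko 1/12; Satoshi 2/3; Yoshiko 1/12

Satoshi, as surviving spouse, takes 2/3.
The remaining 1/3 passes to Kaede's descendants per stirpes.
The 1/3 is divided into 4 equal shares of 1/12 among Takeshi, Yoshiko, Midori, Sachiko.
Takeshi predeceased; the 1/12 allotted to Takeshi's branch passes to Takeshi's issue by representation.
Noboru is the sole taker at this level and receives the full 1/12.
Yoshiko is living and takes 1/12.
Midori is living and takes 1/12.
Sachiko is living and takes 1/12.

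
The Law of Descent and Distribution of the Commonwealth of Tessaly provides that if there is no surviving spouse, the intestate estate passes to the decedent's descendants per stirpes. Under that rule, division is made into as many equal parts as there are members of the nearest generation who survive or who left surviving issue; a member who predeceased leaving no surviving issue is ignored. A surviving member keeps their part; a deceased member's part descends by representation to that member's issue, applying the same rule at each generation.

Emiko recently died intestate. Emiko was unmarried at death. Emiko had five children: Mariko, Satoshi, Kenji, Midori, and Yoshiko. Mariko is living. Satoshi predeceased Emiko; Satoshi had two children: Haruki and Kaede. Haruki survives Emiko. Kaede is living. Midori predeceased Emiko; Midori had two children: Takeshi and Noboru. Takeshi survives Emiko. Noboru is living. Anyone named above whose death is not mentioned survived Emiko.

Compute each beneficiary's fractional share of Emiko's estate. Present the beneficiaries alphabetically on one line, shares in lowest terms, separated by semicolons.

Haruki 1/10; Kaede 1/10; Kenji 1/5; Mariko 1/5; Noboru 1/10; Takeshi 1/10; Yoshiko 1/5

There is no surviving spouse, so the entire estate passes to Emiko's descendants per stirpes.
The estate is divided into 5 equal shares of 1/5 among Mariko, Satoshi, Kenji, Midori, Yoshiko.
Mariko is living and takes 1/5.
Satoshi predeceased; the 1/5 allotted to Satoshi's branch passes to Satoshi's issue by representation.
The 1/5 is divided into 2 equal shares of 1/10 among Haruki, Kaede.
Haruki is living and takes 1/10.
Kaede is living and takes 1/10.
Kenji is living and takes 1/5.
Midori predeceased; the 1/5 allotted to Midori's branch passes to Midori's issue by representation.
The 1/5 is divided into 2 equal shares of 1/10 among Takeshi, Noboru.
Takeshi is living and takes 1/10.
Noboru is living and takes 1/10.
Yoshiko is living and takes 1/5.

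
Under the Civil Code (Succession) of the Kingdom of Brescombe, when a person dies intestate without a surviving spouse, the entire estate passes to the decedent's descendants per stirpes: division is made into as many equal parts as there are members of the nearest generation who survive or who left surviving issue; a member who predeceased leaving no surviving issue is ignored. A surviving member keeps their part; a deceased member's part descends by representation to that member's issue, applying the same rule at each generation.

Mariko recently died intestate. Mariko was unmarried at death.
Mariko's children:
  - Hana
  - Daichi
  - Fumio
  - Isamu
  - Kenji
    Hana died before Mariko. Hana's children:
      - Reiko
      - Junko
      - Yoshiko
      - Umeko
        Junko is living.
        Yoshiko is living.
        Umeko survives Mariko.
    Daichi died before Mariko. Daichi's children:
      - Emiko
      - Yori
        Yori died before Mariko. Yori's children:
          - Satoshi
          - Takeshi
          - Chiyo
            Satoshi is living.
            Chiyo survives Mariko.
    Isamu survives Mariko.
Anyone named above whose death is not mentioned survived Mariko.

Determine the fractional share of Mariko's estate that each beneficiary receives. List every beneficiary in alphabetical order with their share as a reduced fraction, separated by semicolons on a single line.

Chiyo 1/30; Emiko 1/10; Fumio 1/5; Isamu 1/5; Junko 1/20; Kenji 1/5; Reiko 1/20; Satoshi 1/30; Takeshi 1/30; Umeko 1/20; Yoshiko 1/20

There is no surviving spouse, so the entire estate passes to Mariko's descendants per stirpes.
The estate is divided into 5 equal shares of 1/5 among Hana, Daichi, Fumio, Isamu, Kenji.
Hana predeceased; the 1/5 allotted to Hana's branch passes to Hana's issue by representation.
The 1/5 is divided into 4 equal shares of 1/20 among Reiko, Junko, Yoshiko, Umeko.
Reiko is living and takes 1/20.
Junko is living and takes 1/20.
Yoshiko is living and takes 1/20.
Umeko is living and takes 1/20.
Daichi predeceased; the 1/5 allotted to Daichi's branch passes to Daichi's issue by representation.
The 1/5 is divided into 2 equal shares of 1/10 among Emiko, Yori.
Emiko is living and takes 1/10.
Yori predeceased; the 1/10 allotted to Yori's branch passes to Yori's issue by representation.
The 1/10 is divided into 3 equal shares of 1/30 among Satoshi, Takeshi, Chiyo.
Satoshi is living and takes 1/30.
Takeshi is living and takes 1/30.
Chiyo is living and takes 1/30.
Fumio is living and takes 1/5.
Isamu is living and takes 1/5.
Kenji is living and takes 1/5.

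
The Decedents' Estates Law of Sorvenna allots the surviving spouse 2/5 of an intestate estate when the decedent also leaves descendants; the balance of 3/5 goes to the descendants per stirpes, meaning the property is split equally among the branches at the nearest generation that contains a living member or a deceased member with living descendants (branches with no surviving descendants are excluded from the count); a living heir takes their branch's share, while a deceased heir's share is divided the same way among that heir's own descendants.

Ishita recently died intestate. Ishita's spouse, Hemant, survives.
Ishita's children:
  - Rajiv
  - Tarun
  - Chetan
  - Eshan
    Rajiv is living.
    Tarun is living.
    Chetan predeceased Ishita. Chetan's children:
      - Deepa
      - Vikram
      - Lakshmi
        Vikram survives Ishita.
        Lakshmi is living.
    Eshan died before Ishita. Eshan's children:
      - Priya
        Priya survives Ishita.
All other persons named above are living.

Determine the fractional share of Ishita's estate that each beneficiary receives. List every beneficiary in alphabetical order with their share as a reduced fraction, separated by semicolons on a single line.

Deepa 1/20; Hemant 2/5; Lakshmi 1/20; Priya 3/20; Rajiv 3/20; Tarun 3/20; Vikram 1/20

Hemant, as surviving spouse, takes 2/5.
The remaining 3/5 passes to Ishita's descendants per stirpes.
The 3/5 is divided into 4 equal shares of 3/20 among Rajiv, Tarun, Chetan, Eshan.
Rajiv is living and takes 3/20.
Tarun is living and takes 3/20.
Chetan predeceased; the 3/20 allotted to Chetan's branch passes to Chetan's issue by representation.
The 3/20 is divided into 3 equal shares of 1/20 among Deepa, Vikram, Lakshmi.
Deepa is living and takes 1/20.
Vikram is living and takes 1/20.
Lakshmi is living and takes 1/20.
Eshan predeceased; the 3/20 allotted to Eshan's branch passes to Eshan's issue by representation.
Priya is the sole taker at this level and receives the full 3/20.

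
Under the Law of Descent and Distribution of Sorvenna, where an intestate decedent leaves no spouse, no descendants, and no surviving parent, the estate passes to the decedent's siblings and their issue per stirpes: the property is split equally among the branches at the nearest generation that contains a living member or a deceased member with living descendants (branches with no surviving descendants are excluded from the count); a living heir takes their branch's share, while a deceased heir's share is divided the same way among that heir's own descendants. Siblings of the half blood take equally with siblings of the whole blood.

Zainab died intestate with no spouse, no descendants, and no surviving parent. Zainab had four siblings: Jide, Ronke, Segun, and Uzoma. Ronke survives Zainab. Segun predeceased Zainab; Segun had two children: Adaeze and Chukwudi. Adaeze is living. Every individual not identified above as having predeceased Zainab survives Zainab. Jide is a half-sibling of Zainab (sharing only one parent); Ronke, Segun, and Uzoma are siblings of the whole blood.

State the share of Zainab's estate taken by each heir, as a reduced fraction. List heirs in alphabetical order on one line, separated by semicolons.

Adaeze 1/8; Chukwudi 1/8; Jide 1/4; Ronke 1/4; Uzoma 1/4

No spouse, descendants, or parent survives, so the estate passes to Zainab's siblings per stirpes.
Half-blood and whole-blood siblings take equally under the stated rule.
The estate is divided into 4 equal shares of 1/4 among Jide, Ronke, Segun, Uzoma.
Jide is living and takes 1/4.
Ronke is living and takes 1/4.
Segun predeceased; the 1/4 allotted to Segun's branch passes to Segun's issue by representation.
The 1/4 is divided into 2 equal shares of 1/8 among Adaeze, Chukwudi.
Adaeze is living and takes 1/8.
Chukwudi is living and takes 1/8.
Uzoma is living and takes 1/4.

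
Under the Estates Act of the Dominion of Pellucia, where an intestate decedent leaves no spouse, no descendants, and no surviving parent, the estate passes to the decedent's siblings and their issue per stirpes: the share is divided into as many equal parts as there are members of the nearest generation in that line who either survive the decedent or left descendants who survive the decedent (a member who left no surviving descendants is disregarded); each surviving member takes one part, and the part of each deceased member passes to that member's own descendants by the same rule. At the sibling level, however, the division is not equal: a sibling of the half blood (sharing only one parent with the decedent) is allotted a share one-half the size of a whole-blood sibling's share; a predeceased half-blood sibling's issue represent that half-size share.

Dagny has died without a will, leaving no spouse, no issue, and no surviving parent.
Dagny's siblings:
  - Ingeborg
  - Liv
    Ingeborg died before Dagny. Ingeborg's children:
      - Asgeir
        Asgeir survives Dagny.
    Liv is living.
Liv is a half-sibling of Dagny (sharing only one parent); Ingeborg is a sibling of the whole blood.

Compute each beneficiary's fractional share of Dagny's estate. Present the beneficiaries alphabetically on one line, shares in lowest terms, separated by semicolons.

No spouse, descendants, or parent survives, so the estate passes to Dagny's siblings per stirpes.
Half-blood siblings count for one-half the weight of whole-blood siblings at the initial division.
Dividing 1 in proportion to weights (total weight 3/2): Ingeborg (weight 1) → 2/3; Liv (weight 1/2) → 1/3.
Ingeborg predeceased; the 2/3 allotted to Ingeborg's branch passes to Ingeborg's issue by representation.
Asgeir is the sole taker at this level and receives the full 2/3.
Liv is living and takes 1/3.

Asgeir 2/3; Liv 1/3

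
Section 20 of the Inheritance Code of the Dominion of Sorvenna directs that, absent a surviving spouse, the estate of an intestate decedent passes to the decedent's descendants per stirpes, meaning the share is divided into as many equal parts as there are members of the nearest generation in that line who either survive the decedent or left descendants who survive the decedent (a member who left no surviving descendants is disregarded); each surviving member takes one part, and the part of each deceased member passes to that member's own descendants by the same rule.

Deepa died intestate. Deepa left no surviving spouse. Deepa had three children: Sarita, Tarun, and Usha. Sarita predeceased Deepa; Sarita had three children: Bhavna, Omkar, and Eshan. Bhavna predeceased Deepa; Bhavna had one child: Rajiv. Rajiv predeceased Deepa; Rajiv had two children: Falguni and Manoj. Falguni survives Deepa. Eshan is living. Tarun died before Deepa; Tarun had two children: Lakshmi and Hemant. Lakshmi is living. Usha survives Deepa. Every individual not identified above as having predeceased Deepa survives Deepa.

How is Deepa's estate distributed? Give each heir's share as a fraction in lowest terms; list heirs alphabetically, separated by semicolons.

There is no surviving spouse, so the entire estate passes to Deepa's descendants per stirpes.
The estate is divided into 3 equal shares of 1/3 among Sarita, Tarun, Usha.
Sarita predeceased; the 1/3 allotted to Sarita's branch passes to Sarita's issue by representation.
The 1/3 is divided into 3 equal shares of 1/9 among Bhavna, Omkar, Eshan.
Bhavna predeceased; the 1/9 allotted to Bhavna's branch passes to Bhavna's issue by representation.
Rajiv's line is the sole branch at this level, so the full 1/9 passes to Rajiv's issue by representation.
The 1/9 is divided into 2 equal shares of 1/18 among Falguni, Manoj.
Falguni is living and takes 1/18.
Manoj is living and takes 1/18.
Omkar is living and takes 1/9.
Eshan is living and takes 1/9.
Tarun predeceased; the 1/3 allotted to Tarun's branch passes to Tarun's issue by representation.
The 1/3 is divided into 2 equal shares of 1/6 among Lakshmi, Hemant.
Lakshmi is living and takes 1/6.
Hemant is living and takes 1/6.
Usha is living and takes 1/3.

Eshan 1/9; Falguni 1/18; Hemant 1/6; Lakshmi 1/6; Manoj 1/18; Omkar 1/9; Usha 1/3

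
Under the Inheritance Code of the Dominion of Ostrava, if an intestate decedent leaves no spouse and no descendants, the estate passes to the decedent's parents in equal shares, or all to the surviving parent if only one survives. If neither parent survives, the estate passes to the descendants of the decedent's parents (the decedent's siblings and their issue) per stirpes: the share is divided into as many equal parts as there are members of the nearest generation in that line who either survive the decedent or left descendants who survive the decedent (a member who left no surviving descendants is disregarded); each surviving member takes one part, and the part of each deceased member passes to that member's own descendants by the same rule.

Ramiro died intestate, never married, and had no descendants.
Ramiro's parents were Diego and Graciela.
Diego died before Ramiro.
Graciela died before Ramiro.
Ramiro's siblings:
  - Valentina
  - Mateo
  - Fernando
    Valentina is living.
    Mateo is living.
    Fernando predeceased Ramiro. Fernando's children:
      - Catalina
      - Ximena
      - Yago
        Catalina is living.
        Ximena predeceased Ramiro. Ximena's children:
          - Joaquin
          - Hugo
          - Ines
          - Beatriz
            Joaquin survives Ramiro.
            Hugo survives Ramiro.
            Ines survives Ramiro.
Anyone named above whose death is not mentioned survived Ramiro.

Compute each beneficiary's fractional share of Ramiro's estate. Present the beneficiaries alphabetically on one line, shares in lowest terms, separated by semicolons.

Neither parent survives and there are no descendants, so the estate passes to Ramiro's siblings and their issue per stirpes.
The estate is divided into 3 equal shares of 1/3 among Valentina, Mateo, Fernando.
Valentina is living and takes 1/3.
Mateo is living and takes 1/3.
Fernando predeceased; the 1/3 allotted to Fernando's branch passes to Fernando's issue by representation.
The 1/3 is divided into 3 equal shares of 1/9 among Catalina, Ximena, Yago.
Catalina is living and takes 1/9.
Ximena predeceased; the 1/9 allotted to Ximena's branch passes to Ximena's issue by representation.
The 1/9 is divided into 4 equal shares of 1/36 among Joaquin, Hugo, Ines, Beatriz.
Joaquin is living and takes 1/36.
Hugo is living and takes 1/36.
Ines is living and takes 1/36.
Beatriz is living and takes 1/36.
Yago is living and takes 1/9.

Beatriz 1/36; Catalina 1/9; Hugo 1/36; Ines 1/36; Joaquin 1/36; Mateo 1/3; Valentina 1/3; Yago 1/9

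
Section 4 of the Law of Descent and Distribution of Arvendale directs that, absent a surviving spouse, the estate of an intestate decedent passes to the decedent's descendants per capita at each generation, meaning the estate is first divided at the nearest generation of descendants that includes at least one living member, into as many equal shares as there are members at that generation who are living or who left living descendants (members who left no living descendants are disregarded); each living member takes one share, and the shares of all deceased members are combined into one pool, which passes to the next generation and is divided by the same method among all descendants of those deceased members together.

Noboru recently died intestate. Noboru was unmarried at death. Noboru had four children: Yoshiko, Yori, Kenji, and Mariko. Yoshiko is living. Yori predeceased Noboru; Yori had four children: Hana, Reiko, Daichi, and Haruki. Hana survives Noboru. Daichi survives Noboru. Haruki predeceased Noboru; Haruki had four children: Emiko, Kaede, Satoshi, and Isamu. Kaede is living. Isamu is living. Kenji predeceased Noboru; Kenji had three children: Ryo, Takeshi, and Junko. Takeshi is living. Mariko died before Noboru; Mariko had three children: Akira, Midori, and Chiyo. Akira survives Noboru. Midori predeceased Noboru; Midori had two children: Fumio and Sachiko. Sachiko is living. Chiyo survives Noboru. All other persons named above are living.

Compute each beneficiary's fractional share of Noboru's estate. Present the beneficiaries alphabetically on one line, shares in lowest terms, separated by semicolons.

There is no surviving spouse, so the entire estate passes to Noboru's descendants per capita at each generation.
At generation 1 (Yoshiko, Yori, Kenji, Mariko) there are 4 shares of (1)/4 = 1/4 each.
Living: Yoshiko — each takes 1/4.
Deceased: Yori, Kenji, and Mariko. Their combined 3/4 is pooled and carried to generation 2.
At generation 2 (Hana, Reiko, Daichi, Haruki, Ryo, Takeshi, Junko, Akira, Midori, Chiyo) there are 10 shares of (3/4)/10 = 3/40 each.
Living: Hana, Reiko, Daichi, Ryo, Takeshi, Junko, Akira, and Chiyo — each takes 3/40.
Deceased: Haruki and Midori. Their combined 3/20 is pooled and carried to generation 3.
At generation 3 (Emiko, Kaede, Satoshi, Isamu, Fumio, Sachiko) there are 6 shares of (3/20)/6 = 1/40 each.
Living: Emiko, Kaede, Satoshi, Isamu, Fumio, and Sachiko — each takes 1/40.

Akira 3/40; Chiyo 3/40; Daichi 3/40; Emiko 1/40; Fumio 1/40; Hana 3/40; Isamu 1/40; Junko 3/40; Kaede 1/40; Reiko 3/40; Ryo 3/40; Sachiko 1/40; Satoshi 1/40; Takeshi 3/40; Yoshiko 1/4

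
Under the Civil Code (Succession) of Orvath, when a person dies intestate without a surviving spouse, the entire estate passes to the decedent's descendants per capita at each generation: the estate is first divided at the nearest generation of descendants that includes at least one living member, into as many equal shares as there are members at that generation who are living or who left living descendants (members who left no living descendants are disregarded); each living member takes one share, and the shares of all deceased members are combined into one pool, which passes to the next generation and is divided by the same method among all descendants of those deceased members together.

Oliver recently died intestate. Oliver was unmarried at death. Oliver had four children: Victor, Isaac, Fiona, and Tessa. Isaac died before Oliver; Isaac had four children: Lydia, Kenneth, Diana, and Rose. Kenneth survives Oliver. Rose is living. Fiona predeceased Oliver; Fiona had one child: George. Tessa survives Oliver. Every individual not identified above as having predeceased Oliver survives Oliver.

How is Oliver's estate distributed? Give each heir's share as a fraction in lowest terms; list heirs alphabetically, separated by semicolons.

Diana 1/10; George 1/10; Kenneth 1/10; Lydia 1/10; Rose 1/10; Tessa 1/4; Victor 1/4

There is no surviving spouse, so the entire estate passes to Oliver's descendants per capita at each generation.
At generation 1 (Victor, Isaac, Fiona, Tessa) there are 4 shares of (1)/4 = 1/4 each.
Living: Victor and Tessa — each takes 1/4.
Deceased: Isaac and Fiona. Their combined 1/2 is pooled and carried to generation 2.
At generation 2 (Lydia, Kenneth, Diana, Rose, George) there are 5 shares of (1/2)/5 = 1/10 each.
Living: Lydia, Kenneth, Diana, Rose, and George — each takes 1/10.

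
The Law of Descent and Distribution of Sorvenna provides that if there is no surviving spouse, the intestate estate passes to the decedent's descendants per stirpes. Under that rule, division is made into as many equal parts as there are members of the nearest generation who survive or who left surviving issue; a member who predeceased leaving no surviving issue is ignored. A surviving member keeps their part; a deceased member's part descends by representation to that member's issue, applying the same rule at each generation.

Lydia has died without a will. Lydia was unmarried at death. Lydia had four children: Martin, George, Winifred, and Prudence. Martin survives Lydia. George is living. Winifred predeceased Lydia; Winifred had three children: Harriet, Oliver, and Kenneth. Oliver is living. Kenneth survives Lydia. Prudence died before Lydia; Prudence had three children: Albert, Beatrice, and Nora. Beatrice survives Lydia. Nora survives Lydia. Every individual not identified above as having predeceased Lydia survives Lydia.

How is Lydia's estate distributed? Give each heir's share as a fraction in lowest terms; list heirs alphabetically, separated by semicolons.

There is no surviving spouse, so the entire estate passes to Lydia's descendants per stirpes.
The estate is divided into 4 equal shares of 1/4 among Martin, George, Winifred, Prudence.
Martin is living and takes 1/4.
George is living and takes 1/4.
Winifred predeceased; the 1/4 allotted to Winifred's branch passes to Winifred's issue by representation.
The 1/4 is divided into 3 equal shares of 1/12 among Harriet, Oliver, Kenneth.
Harriet is living and takes 1/12.
Oliver is living and takes 1/12.
Kenneth is living and takes 1/12.
Prudence predeceased; the 1/4 allotted to Prudence's branch passes to Prudence's issue by representation.
The 1/4 is divided into 3 equal shares of 1/12 among Albert, Beatrice, Nora.
Albert is living and takes 1/12.
Beatrice is living and takes 1/12.
Nora is living and takes 1/12.

Albert 1/12; Beatrice 1/12; George 1/4; Harriet 1/12; Kenneth 1/12; Martin 1/4; Nora 1/12; Oliver 1/12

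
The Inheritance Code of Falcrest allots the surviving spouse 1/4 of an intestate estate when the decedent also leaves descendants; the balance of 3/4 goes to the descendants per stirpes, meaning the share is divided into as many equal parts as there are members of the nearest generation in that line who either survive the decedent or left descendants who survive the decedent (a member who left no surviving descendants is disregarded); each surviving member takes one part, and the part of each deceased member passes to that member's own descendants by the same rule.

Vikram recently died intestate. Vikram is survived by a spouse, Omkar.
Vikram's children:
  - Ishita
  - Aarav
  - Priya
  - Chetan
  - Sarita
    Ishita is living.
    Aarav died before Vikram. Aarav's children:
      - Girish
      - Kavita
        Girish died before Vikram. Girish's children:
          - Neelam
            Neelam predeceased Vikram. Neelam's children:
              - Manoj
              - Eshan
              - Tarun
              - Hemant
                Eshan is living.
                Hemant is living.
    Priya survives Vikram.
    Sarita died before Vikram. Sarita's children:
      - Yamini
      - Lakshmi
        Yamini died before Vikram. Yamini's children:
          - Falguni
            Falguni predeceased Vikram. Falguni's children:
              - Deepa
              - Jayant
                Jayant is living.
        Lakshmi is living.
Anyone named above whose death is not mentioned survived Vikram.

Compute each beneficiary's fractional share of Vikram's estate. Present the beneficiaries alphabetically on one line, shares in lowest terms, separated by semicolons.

Omkar, as surviving spouse, takes 1/4.
The remaining 3/4 passes to Vikram's descendants per stirpes.
The 3/4 is divided into 5 equal shares of 3/20 among Ishita, Aarav, Priya, Chetan, Sarita.
Ishita is living and takes 3/20.
Aarav predeceased; the 3/20 allotted to Aarav's branch passes to Aarav's issue by representation.
The 3/20 is divided into 2 equal shares of 3/40 among Girish, Kavita.
Girish predeceased; the 3/40 allotted to Girish's branch passes to Girish's issue by representation.
Neelam's line is the sole branch at this level, so the full 3/40 passes to Neelam's issue by representation.
The 3/40 is divided into 4 equal shares of 3/160 among Manoj, Eshan, Tarun, Hemant.
Manoj is living and takes 3/160.
Eshan is living and takes 3/160.
Tarun is living and takes 3/160.
Hemant is living and takes 3/160.
Kavita is living and takes 3/40.
Priya is living and takes 3/20.
Chetan is living and takes 3/20.
Sarita predeceased; the 3/20 allotted to Sarita's branch passes to Sarita's issue by representation.
The 3/20 is divided into 2 equal shares of 3/40 among Yamini, Lakshmi.
Yamini predeceased; the 3/40 allotted to Yamini's branch passes to Yamini's issue by representation.
Falguni's line is the sole branch at this level, so the full 3/40 passes to Falguni's issue by representation.
The 3/40 is divided into 2 equal shares of 3/80 among Deepa, Jayant.
Deepa is living and takes 3/80.
Jayant is living and takes 3/80.
Lakshmi is living and takes 3/40.

Chetan 3/20; Deepa 3/80; Eshan 3/160; Hemant 3/160; Ishita 3/20; Jayant 3/80; Kavita 3/40; Lakshmi 3/40; Manoj 3/160; Omkar 1/4; Priya 3/20; Tarun 3/160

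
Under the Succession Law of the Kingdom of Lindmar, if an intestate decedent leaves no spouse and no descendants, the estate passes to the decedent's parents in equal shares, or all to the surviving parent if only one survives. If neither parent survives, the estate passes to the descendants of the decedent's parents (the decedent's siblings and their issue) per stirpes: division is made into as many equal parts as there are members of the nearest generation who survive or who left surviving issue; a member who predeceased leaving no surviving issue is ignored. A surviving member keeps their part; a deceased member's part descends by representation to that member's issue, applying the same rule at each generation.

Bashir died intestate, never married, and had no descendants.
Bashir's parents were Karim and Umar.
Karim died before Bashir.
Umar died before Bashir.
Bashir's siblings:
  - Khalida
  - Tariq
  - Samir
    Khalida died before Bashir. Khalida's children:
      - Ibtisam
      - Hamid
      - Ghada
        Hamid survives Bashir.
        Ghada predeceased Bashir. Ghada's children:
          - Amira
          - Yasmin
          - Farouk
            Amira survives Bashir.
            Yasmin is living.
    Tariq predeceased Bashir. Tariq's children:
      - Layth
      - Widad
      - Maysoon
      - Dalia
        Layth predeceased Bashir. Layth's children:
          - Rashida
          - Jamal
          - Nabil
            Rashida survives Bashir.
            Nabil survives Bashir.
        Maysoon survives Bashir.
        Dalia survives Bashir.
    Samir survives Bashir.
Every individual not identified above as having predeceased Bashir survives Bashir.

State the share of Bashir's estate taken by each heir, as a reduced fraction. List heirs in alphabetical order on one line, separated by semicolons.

Neither parent survives and there are no descendants, so the estate passes to Bashir's siblings and their issue per stirpes.
The estate is divided into 3 equal shares of 1/3 among Khalida, Tariq, Samir.
Khalida predeceased; the 1/3 allotted to Khalida's branch passes to Khalida's issue by representation.
The 1/3 is divided into 3 equal shares of 1/9 among Ibtisam, Hamid, Ghada.
Ibtisam is living and takes 1/9.
Hamid is living and takes 1/9.
Ghada predeceased; the 1/9 allotted to Ghada's branch passes to Ghada's issue by representation.
The 1/9 is divided into 3 equal shares of 1/27 among Amira, Yasmin, Farouk.
Amira is living and takes 1/27.
Yasmin is living and takes 1/27.
Farouk is living and takes 1/27.
Tariq predeceased; the 1/3 allotted to Tariq's branch passes to Tariq's issue by representation.
The 1/3 is divided into 4 equal shares of 1/12 among Layth, Widad, Maysoon, Dalia.
Layth predeceased; the 1/12 allotted to Layth's branch passes to Layth's issue by representation.
The 1/12 is divided into 3 equal shares of 1/36 among Rashida, Jamal, Nabil.
Rashida is living and takes 1/36.
Jamal is living and takes 1/36.
Nabil is living and takes 1/36.
Widad is living and takes 1/12.
Maysoon is living and takes 1/12.
Dalia is living and takes 1/12.
Samir is living and takes 1/3.

Amira 1/27; Dalia 1/12; Farouk 1/27; Hamid 1/9; Ibtisam 1/9; Jamal 1/36; Maysoon 1/12; Nabil 1/36; Rashida 1/36; Samir 1/3; Widad 1/12; Yasmin 1/27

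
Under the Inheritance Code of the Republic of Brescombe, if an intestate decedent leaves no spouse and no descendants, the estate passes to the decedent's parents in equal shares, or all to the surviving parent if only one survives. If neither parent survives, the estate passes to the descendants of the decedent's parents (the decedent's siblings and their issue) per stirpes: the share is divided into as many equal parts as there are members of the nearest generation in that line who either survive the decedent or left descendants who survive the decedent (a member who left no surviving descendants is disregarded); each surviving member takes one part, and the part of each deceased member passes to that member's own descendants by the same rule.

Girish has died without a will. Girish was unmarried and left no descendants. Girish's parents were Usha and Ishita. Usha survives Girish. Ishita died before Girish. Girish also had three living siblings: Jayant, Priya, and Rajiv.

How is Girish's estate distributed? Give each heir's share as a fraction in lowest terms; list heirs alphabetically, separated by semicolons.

Only one parent, Usha, survives, so Usha takes the entire estate. The siblings take nothing because a surviving parent has priority.

Usha 1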